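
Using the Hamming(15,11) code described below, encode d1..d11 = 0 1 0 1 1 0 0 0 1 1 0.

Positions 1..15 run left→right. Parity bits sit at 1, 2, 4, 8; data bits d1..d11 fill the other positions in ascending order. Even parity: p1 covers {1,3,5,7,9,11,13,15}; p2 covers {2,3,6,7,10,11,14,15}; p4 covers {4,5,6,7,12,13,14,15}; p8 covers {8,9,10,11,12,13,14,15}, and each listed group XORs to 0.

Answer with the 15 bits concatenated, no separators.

000010111000110

Place data at non-parity positions: p1 p2 0 p4 1 0 1 p8 1 0 0 0 1 1 0
p1 (pos 1,3,5,7,9,11,13,15): XOR of data positions = 0⊕1⊕1⊕1⊕0⊕1⊕0 = 0
p2 (pos 2,3,6,7,10,11,14,15): XOR of data positions = 0⊕0⊕1⊕0⊕0⊕1⊕0 = 0
p4 (pos 4,5,6,7,12,13,14,15): XOR of data positions = 1⊕0⊕1⊕0⊕1⊕1⊕0 = 0
p8 (pos 8,9,10,11,12,13,14,15): XOR of data positions = 1⊕0⊕0⊕0⊕1⊕1⊕0 = 1
Codeword: 000010111000110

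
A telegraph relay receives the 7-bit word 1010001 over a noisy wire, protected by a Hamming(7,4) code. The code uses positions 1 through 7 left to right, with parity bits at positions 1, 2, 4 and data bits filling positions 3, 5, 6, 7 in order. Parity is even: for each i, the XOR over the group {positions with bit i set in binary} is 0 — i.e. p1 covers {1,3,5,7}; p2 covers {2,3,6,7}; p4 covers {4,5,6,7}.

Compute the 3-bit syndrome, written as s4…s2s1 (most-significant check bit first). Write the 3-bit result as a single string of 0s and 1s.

101

s1 (pos 1,3,5,7): 1⊕1⊕0⊕1 = 1
s2 (pos 2,3,6,7): 0⊕1⊕0⊕1 = 0
s4 (pos 4,5,6,7): 0⊕0⊕0⊕1 = 1
Syndrome s4…s1 = 101 → error at position 5.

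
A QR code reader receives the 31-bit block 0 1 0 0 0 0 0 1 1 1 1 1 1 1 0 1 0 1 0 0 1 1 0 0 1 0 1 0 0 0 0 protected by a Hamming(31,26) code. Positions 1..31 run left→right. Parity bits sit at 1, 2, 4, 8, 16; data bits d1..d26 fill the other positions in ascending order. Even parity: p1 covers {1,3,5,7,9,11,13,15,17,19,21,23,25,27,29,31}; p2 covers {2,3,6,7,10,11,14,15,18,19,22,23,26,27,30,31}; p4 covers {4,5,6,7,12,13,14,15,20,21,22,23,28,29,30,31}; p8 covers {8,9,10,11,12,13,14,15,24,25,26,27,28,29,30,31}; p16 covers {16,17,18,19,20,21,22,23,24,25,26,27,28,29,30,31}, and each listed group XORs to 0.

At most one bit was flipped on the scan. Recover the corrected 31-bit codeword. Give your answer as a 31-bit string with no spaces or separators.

s1 (pos 1,3,5,7,9,11,13,15,17,19,21,23,25,27,29,31): 0⊕0⊕0⊕0⊕1⊕1⊕1⊕0⊕0⊕0⊕1⊕0⊕1⊕1⊕0⊕0 = 0
s2 (pos 2,3,6,7,10,11,14,15,18,19,22,23,26,27,30,31): 1⊕0⊕0⊕0⊕1⊕1⊕1⊕0⊕1⊕0⊕1⊕0⊕0⊕1⊕0⊕0 = 1
s4 (pos 4,5,6,7,12,13,14,15,20,21,22,23,28,29,30,31): 0⊕0⊕0⊕0⊕1⊕1⊕1⊕0⊕0⊕1⊕1⊕0⊕0⊕0⊕0⊕0 = 1
s8 (pos 8,9,10,11,12,13,14,15,24,25,26,27,28,29,30,31): 1⊕1⊕1⊕1⊕1⊕1⊕1⊕0⊕0⊕1⊕0⊕1⊕0⊕0⊕0⊕0 = 1
s16 (pos 16,17,18,19,20,21,22,23,24,25,26,27,28,29,30,31): 1⊕0⊕1⊕0⊕0⊕1⊕1⊕0⊕0⊕1⊕0⊕1⊕0⊕0⊕0⊕0 = 0
Syndrome s16…s1 = 01110 → error at position 14.
Flip position 14: 0100000111111101010011001010000 → 0100000111111001010011001010000

0100000111111001010011001010000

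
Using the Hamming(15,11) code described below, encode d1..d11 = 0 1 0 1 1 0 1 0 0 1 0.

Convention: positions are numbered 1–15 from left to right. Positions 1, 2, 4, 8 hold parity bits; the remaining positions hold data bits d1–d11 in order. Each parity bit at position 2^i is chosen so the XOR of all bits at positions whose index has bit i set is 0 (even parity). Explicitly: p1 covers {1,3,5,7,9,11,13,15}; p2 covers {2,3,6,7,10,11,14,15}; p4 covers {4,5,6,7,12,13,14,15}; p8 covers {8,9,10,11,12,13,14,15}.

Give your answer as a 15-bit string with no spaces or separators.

Place data at non-parity positions: p1 p2 0 p4 1 0 1 p8 1 0 1 0 0 1 0
p1 (pos 1,3,5,7,9,11,13,15): XOR of data positions = 0⊕1⊕1⊕1⊕1⊕0⊕0 = 0
p2 (pos 2,3,6,7,10,11,14,15): XOR of data positions = 0⊕0⊕1⊕0⊕1⊕1⊕0 = 1
p4 (pos 4,5,6,7,12,13,14,15): XOR of data positions = 1⊕0⊕1⊕0⊕0⊕1⊕0 = 1
p8 (pos 8,9,10,11,12,13,14,15): XOR of data positions = 1⊕0⊕1⊕0⊕0⊕1⊕0 = 1
Codeword: 010110111010010

010110111010010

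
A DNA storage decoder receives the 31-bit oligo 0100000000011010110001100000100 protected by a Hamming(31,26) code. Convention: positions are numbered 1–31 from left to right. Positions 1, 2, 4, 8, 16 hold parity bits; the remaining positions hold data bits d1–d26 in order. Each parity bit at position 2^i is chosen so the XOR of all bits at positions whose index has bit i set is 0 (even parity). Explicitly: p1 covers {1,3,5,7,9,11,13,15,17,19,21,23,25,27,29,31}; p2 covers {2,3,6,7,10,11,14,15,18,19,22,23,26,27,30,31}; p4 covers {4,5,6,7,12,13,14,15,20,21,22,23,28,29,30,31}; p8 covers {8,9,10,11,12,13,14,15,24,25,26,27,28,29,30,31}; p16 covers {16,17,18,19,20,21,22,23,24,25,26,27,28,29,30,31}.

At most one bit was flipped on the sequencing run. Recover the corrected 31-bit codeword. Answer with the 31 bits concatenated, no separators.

s1 (pos 1,3,5,7,9,11,13,15,17,19,21,23,25,27,29,31): 0⊕0⊕0⊕0⊕0⊕0⊕1⊕1⊕1⊕0⊕0⊕1⊕0⊕0⊕1⊕0 = 1
s2 (pos 2,3,6,7,10,11,14,15,18,19,22,23,26,27,30,31): 1⊕0⊕0⊕0⊕0⊕0⊕0⊕1⊕1⊕0⊕1⊕1⊕0⊕0⊕0⊕0 = 1
s4 (pos 4,5,6,7,12,13,14,15,20,21,22,23,28,29,30,31): 0⊕0⊕0⊕0⊕1⊕1⊕0⊕1⊕0⊕0⊕1⊕1⊕0⊕1⊕0⊕0 = 0
s8 (pos 8,9,10,11,12,13,14,15,24,25,26,27,28,29,30,31): 0⊕0⊕0⊕0⊕1⊕1⊕0⊕1⊕0⊕0⊕0⊕0⊕0⊕1⊕0⊕0 = 0
s16 (pos 16,17,18,19,20,21,22,23,24,25,26,27,28,29,30,31): 0⊕1⊕1⊕0⊕0⊕0⊕1⊕1⊕0⊕0⊕0⊕0⊕0⊕1⊕0⊕0 = 1
Syndrome s16…s1 = 10011 → error at position 19.
Flip position 19: 0100000000011010110001100000100 → 0100000000011010111001100000100

0100000000011010111001100000100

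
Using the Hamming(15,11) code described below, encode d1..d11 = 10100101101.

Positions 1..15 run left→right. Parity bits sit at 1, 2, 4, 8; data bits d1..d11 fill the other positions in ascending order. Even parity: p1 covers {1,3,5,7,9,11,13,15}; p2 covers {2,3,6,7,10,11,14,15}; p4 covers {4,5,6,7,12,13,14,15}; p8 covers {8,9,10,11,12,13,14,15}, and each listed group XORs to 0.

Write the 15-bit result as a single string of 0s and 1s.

Place data at non-parity positions: p1 p2 1 p4 0 1 0 p8 0 1 0 1 1 0 1
p1 (pos 1,3,5,7,9,11,13,15): XOR of data positions = 1⊕0⊕0⊕0⊕0⊕1⊕1 = 1
p2 (pos 2,3,6,7,10,11,14,15): XOR of data positions = 1⊕1⊕0⊕1⊕0⊕0⊕1 = 0
p4 (pos 4,5,6,7,12,13,14,15): XOR of data positions = 0⊕1⊕0⊕1⊕1⊕0⊕1 = 0
p8 (pos 8,9,10,11,12,13,14,15): XOR of data positions = 0⊕1⊕0⊕1⊕1⊕0⊕1 = 0
Codeword: 101001000101101

101001000101101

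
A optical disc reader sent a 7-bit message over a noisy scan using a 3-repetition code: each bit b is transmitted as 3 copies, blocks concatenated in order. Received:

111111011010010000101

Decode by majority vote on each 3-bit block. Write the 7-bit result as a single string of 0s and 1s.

1110001

Block 1 (111): 3 ones → 1
Block 2 (111): 3 ones → 1
Block 3 (011): 2 ones → 1
Block 4 (010): 1 one → 0
Block 5 (010): 1 one → 0
Block 6 (000): 0 ones → 0
Block 7 (101): 2 ones → 1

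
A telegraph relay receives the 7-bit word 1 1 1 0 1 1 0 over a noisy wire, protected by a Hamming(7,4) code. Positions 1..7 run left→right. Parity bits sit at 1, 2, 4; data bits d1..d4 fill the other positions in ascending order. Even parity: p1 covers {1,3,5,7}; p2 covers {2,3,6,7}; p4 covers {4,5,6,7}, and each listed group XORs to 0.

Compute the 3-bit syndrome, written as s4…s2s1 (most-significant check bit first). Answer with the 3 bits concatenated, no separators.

011

s1 (pos 1,3,5,7): 1⊕1⊕1⊕0 = 1
s2 (pos 2,3,6,7): 1⊕1⊕1⊕0 = 1
s4 (pos 4,5,6,7): 0⊕1⊕1⊕0 = 0
Syndrome s4…s1 = 011 → error at position 3.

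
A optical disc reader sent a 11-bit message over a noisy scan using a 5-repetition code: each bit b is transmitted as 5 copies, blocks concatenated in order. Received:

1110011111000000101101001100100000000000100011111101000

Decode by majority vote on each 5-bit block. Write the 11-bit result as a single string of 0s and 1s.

11010000010

Block 1 (11100): 3 ones → 1
Block 2 (11111): 5 ones → 1
Block 3 (00000): 0 ones → 0
Block 4 (01011): 3 ones → 1
Block 5 (01001): 2 ones → 0
Block 6 (10010): 2 ones → 0
Block 7 (00000): 0 ones → 0
Block 8 (00000): 0 ones → 0
Block 9 (10001): 2 ones → 0
Block 10 (11111): 5 ones → 1
Block 11 (01000): 1 one → 0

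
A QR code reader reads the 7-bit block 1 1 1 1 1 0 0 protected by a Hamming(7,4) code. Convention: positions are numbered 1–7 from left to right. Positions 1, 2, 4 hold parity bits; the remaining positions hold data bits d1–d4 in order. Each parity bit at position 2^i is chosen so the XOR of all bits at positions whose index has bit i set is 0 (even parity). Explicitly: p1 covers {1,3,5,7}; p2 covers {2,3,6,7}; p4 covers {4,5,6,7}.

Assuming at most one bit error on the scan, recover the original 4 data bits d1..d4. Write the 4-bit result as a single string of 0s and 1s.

1100

s1 (pos 1,3,5,7): 1⊕1⊕1⊕0 = 1
s2 (pos 2,3,6,7): 1⊕1⊕0⊕0 = 0
s4 (pos 4,5,6,7): 1⊕1⊕0⊕0 = 0
Syndrome s4…s1 = 001 → error at position 1.
Flip position 1: 1111100 → 0111100
Read data bits from positions 3,5,6,7: 1100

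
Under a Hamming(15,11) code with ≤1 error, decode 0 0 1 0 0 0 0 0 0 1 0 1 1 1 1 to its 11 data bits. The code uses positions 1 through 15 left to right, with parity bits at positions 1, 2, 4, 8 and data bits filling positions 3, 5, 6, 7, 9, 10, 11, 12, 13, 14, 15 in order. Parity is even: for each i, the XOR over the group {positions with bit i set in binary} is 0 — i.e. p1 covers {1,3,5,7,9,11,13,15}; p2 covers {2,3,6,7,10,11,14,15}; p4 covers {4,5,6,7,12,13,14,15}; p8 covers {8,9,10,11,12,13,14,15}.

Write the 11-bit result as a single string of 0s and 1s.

s1 (pos 1,3,5,7,9,11,13,15): 0⊕1⊕0⊕0⊕0⊕0⊕1⊕1 = 1
s2 (pos 2,3,6,7,10,11,14,15): 0⊕1⊕0⊕0⊕1⊕0⊕1⊕1 = 0
s4 (pos 4,5,6,7,12,13,14,15): 0⊕0⊕0⊕0⊕1⊕1⊕1⊕1 = 0
s8 (pos 8,9,10,11,12,13,14,15): 0⊕0⊕1⊕0⊕1⊕1⊕1⊕1 = 1
Syndrome s8…s1 = 1001 → error at position 9.
Flip position 9: 001000000101111 → 001000001101111
Read data bits from positions 3,5,6,7,9,10,11,12,13,14,15: 10001101111

10001101111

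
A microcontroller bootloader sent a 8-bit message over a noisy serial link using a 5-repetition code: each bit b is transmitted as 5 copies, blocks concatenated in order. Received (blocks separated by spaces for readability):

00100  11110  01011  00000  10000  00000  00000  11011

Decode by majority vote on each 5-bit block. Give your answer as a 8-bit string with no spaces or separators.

01100001

Block 1 (00100): 1 one → 0
Block 2 (11110): 4 ones → 1
Block 3 (01011): 3 ones → 1
Block 4 (00000): 0 ones → 0
Block 5 (10000): 1 one → 0
Block 6 (00000): 0 ones → 0
Block 7 (00000): 0 ones → 0
Block 8 (11011): 4 ones → 1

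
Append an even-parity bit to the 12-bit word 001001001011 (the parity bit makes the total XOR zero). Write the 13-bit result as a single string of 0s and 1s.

0010010010111

XOR of the 12 data bits: 0⊕0⊕1⊕0⊕0⊕1⊕0⊕0⊕1⊕0⊕1⊕1 = 1
Parity bit = 1 (so all 13 bits XOR to 0).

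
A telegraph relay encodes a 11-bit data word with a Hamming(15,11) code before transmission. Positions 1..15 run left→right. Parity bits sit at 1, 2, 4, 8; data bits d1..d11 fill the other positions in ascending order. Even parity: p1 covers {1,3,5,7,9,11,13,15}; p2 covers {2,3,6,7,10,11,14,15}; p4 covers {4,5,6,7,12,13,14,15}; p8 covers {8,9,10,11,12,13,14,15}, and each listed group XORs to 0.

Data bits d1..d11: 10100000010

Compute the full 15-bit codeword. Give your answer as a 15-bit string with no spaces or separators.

111001010000010

Place data at non-parity positions: p1 p2 1 p4 0 1 0 p8 0 0 0 0 0 1 0
p1 (pos 1,3,5,7,9,11,13,15): XOR of data positions = 1⊕0⊕0⊕0⊕0⊕0⊕0 = 1
p2 (pos 2,3,6,7,10,11,14,15): XOR of data positions = 1⊕1⊕0⊕0⊕0⊕1⊕0 = 1
p4 (pos 4,5,6,7,12,13,14,15): XOR of data positions = 0⊕1⊕0⊕0⊕0⊕1⊕0 = 0
p8 (pos 8,9,10,11,12,13,14,15): XOR of data positions = 0⊕0⊕0⊕0⊕0⊕1⊕0 = 1
Codeword: 111001010000010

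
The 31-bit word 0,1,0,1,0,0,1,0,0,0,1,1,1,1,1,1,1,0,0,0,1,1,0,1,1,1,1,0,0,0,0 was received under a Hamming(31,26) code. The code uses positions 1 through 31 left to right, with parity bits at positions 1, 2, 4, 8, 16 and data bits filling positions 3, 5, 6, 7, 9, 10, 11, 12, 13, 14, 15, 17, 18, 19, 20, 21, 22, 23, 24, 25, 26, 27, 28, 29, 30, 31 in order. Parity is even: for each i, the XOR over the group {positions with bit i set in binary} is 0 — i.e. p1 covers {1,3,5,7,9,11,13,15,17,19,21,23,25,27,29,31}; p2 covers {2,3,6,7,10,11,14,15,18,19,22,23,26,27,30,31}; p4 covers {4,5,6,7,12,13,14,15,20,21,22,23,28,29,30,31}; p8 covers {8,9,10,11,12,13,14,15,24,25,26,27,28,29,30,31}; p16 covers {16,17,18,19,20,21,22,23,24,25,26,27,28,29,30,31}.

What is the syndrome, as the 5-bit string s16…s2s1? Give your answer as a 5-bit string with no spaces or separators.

01000

s1 (pos 1,3,5,7,9,11,13,15,17,19,21,23,25,27,29,31): 0⊕0⊕0⊕1⊕0⊕1⊕1⊕1⊕1⊕0⊕1⊕0⊕1⊕1⊕0⊕0 = 0
s2 (pos 2,3,6,7,10,11,14,15,18,19,22,23,26,27,30,31): 1⊕0⊕0⊕1⊕0⊕1⊕1⊕1⊕0⊕0⊕1⊕0⊕1⊕1⊕0⊕0 = 0
s4 (pos 4,5,6,7,12,13,14,15,20,21,22,23,28,29,30,31): 1⊕0⊕0⊕1⊕1⊕1⊕1⊕1⊕0⊕1⊕1⊕0⊕0⊕0⊕0⊕0 = 0
s8 (pos 8,9,10,11,12,13,14,15,24,25,26,27,28,29,30,31): 0⊕0⊕0⊕1⊕1⊕1⊕1⊕1⊕1⊕1⊕1⊕1⊕0⊕0⊕0⊕0 = 1
s16 (pos 16,17,18,19,20,21,22,23,24,25,26,27,28,29,30,31): 1⊕1⊕0⊕0⊕0⊕1⊕1⊕0⊕1⊕1⊕1⊕1⊕0⊕0⊕0⊕0 = 0
Syndrome s16…s1 = 01000 → error at position 8.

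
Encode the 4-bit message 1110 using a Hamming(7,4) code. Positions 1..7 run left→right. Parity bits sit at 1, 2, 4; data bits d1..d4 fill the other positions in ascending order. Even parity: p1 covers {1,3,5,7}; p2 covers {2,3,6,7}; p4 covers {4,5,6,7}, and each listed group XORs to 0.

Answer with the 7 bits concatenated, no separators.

Place data at non-parity positions: p1 p2 1 p4 1 1 0
p1 (pos 1,3,5,7): XOR of data positions = 1⊕1⊕0 = 0
p2 (pos 2,3,6,7): XOR of data positions = 1⊕1⊕0 = 0
p4 (pos 4,5,6,7): XOR of data positions = 1⊕1⊕0 = 0
Codeword: 0010110

0010110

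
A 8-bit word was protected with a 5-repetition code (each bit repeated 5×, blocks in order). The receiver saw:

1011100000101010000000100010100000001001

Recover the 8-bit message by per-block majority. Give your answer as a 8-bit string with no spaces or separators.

Block 1 (10111): 4 ones → 1
Block 2 (00000): 0 ones → 0
Block 3 (10101): 3 ones → 1
Block 4 (00000): 0 ones → 0
Block 5 (00100): 1 one → 0
Block 6 (01010): 2 ones → 0
Block 7 (00000): 0 ones → 0
Block 8 (01001): 2 ones → 0

10100000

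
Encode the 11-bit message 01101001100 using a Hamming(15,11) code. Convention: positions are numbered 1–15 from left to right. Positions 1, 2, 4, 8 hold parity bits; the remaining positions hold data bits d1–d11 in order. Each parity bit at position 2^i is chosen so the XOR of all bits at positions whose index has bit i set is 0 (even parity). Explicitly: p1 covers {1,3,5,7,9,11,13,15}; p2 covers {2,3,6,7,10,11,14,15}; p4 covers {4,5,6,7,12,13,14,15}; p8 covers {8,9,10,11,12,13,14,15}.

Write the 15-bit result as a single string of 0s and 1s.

Place data at non-parity positions: p1 p2 0 p4 1 1 0 p8 1 0 0 1 1 0 0
p1 (pos 1,3,5,7,9,11,13,15): XOR of data positions = 0⊕1⊕0⊕1⊕0⊕1⊕0 = 1
p2 (pos 2,3,6,7,10,11,14,15): XOR of data positions = 0⊕1⊕0⊕0⊕0⊕0⊕0 = 1
p4 (pos 4,5,6,7,12,13,14,15): XOR of data positions = 1⊕1⊕0⊕1⊕1⊕0⊕0 = 0
p8 (pos 8,9,10,11,12,13,14,15): XOR of data positions = 1⊕0⊕0⊕1⊕1⊕0⊕0 = 1
Codeword: 110011011001100

110011011001100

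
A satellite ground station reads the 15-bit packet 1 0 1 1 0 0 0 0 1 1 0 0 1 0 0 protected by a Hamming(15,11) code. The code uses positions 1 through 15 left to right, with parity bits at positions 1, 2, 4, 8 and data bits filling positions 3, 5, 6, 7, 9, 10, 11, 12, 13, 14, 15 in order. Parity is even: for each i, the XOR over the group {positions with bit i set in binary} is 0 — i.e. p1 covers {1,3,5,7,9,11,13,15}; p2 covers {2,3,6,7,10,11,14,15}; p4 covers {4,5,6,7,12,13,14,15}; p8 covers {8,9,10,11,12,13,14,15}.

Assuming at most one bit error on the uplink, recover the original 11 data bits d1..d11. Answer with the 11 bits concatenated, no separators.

10001100100

s1 (pos 1,3,5,7,9,11,13,15): 1⊕1⊕0⊕0⊕1⊕0⊕1⊕0 = 0
s2 (pos 2,3,6,7,10,11,14,15): 0⊕1⊕0⊕0⊕1⊕0⊕0⊕0 = 0
s4 (pos 4,5,6,7,12,13,14,15): 1⊕0⊕0⊕0⊕0⊕1⊕0⊕0 = 0
s8 (pos 8,9,10,11,12,13,14,15): 0⊕1⊕1⊕0⊕0⊕1⊕0⊕0 = 1
Syndrome s8…s1 = 1000 → error at position 8.
Flip position 8: 101100001100100 → 101100011100100
Read data bits from positions 3,5,6,7,9,10,11,12,13,14,15: 10001100100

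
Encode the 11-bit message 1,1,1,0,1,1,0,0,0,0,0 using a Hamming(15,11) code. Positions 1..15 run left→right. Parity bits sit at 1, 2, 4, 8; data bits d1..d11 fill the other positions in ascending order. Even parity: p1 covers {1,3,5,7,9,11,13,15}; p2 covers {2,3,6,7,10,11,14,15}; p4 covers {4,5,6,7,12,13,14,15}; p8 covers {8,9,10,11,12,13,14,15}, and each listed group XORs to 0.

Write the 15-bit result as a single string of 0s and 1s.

Place data at non-parity positions: p1 p2 1 p4 1 1 0 p8 1 1 0 0 0 0 0
p1 (pos 1,3,5,7,9,11,13,15): XOR of data positions = 1⊕1⊕0⊕1⊕0⊕0⊕0 = 1
p2 (pos 2,3,6,7,10,11,14,15): XOR of data positions = 1⊕1⊕0⊕1⊕0⊕0⊕0 = 1
p4 (pos 4,5,6,7,12,13,14,15): XOR of data positions = 1⊕1⊕0⊕0⊕0⊕0⊕0 = 0
p8 (pos 8,9,10,11,12,13,14,15): XOR of data positions = 1⊕1⊕0⊕0⊕0⊕0⊕0 = 0
Codeword: 111011001100000

111011001100000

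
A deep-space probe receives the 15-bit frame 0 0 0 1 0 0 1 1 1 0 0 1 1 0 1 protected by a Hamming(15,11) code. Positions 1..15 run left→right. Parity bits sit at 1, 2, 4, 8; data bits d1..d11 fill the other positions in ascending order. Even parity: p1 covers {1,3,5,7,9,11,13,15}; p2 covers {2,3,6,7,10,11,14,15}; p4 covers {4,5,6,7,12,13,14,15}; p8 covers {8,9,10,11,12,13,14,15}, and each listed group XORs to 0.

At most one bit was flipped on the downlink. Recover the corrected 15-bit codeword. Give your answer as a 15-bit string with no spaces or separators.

s1 (pos 1,3,5,7,9,11,13,15): 0⊕0⊕0⊕1⊕1⊕0⊕1⊕1 = 0
s2 (pos 2,3,6,7,10,11,14,15): 0⊕0⊕0⊕1⊕0⊕0⊕0⊕1 = 0
s4 (pos 4,5,6,7,12,13,14,15): 1⊕0⊕0⊕1⊕1⊕1⊕0⊕1 = 1
s8 (pos 8,9,10,11,12,13,14,15): 1⊕1⊕0⊕0⊕1⊕1⊕0⊕1 = 1
Syndrome s8…s1 = 1100 → error at position 12.
Flip position 12: 000100111001101 → 000100111000101

000100111000101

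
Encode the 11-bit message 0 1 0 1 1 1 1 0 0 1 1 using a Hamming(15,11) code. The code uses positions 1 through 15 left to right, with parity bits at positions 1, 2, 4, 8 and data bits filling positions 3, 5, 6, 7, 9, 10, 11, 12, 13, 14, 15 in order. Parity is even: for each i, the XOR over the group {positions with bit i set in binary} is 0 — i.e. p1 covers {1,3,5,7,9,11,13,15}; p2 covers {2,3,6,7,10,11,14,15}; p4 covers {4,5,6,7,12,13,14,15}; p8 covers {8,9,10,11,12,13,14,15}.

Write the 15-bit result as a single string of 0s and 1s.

Place data at non-parity positions: p1 p2 0 p4 1 0 1 p8 1 1 1 0 0 1 1
p1 (pos 1,3,5,7,9,11,13,15): XOR of data positions = 0⊕1⊕1⊕1⊕1⊕0⊕1 = 1
p2 (pos 2,3,6,7,10,11,14,15): XOR of data positions = 0⊕0⊕1⊕1⊕1⊕1⊕1 = 1
p4 (pos 4,5,6,7,12,13,14,15): XOR of data positions = 1⊕0⊕1⊕0⊕0⊕1⊕1 = 0
p8 (pos 8,9,10,11,12,13,14,15): XOR of data positions = 1⊕1⊕1⊕0⊕0⊕1⊕1 = 1
Codeword: 110010111110011

110010111110011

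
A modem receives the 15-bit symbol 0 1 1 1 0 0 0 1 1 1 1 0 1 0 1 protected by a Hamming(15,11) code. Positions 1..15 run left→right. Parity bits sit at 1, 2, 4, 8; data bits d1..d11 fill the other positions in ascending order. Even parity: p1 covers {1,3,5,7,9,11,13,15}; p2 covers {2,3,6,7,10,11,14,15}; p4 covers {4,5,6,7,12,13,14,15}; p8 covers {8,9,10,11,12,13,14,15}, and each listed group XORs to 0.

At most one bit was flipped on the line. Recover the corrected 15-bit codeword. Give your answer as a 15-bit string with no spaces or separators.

s1 (pos 1,3,5,7,9,11,13,15): 0⊕1⊕0⊕0⊕1⊕1⊕1⊕1 = 1
s2 (pos 2,3,6,7,10,11,14,15): 1⊕1⊕0⊕0⊕1⊕1⊕0⊕1 = 1
s4 (pos 4,5,6,7,12,13,14,15): 1⊕0⊕0⊕0⊕0⊕1⊕0⊕1 = 1
s8 (pos 8,9,10,11,12,13,14,15): 1⊕1⊕1⊕1⊕0⊕1⊕0⊕1 = 0
Syndrome s8…s1 = 0111 → error at position 7.
Flip position 7: 011100011110101 → 011100111110101

011100111110101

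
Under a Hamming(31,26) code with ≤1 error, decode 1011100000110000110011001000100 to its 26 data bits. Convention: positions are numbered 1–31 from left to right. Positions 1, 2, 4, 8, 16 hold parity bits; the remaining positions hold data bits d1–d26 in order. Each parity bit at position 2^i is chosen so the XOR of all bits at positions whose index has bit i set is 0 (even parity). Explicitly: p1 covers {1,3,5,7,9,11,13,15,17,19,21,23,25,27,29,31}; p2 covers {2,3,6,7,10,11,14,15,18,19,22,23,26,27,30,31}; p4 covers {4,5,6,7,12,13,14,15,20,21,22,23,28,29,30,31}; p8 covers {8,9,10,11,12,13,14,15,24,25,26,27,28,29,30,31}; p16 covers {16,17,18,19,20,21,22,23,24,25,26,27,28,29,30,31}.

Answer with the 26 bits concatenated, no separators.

11000011000110011001000100

s1 (pos 1,3,5,7,9,11,13,15,17,19,21,23,25,27,29,31): 1⊕1⊕1⊕0⊕0⊕1⊕0⊕0⊕1⊕0⊕1⊕0⊕1⊕0⊕1⊕0 = 0
s2 (pos 2,3,6,7,10,11,14,15,18,19,22,23,26,27,30,31): 0⊕1⊕0⊕0⊕0⊕1⊕0⊕0⊕1⊕0⊕1⊕0⊕0⊕0⊕0⊕0 = 0
s4 (pos 4,5,6,7,12,13,14,15,20,21,22,23,28,29,30,31): 1⊕1⊕0⊕0⊕1⊕0⊕0⊕0⊕0⊕1⊕1⊕0⊕0⊕1⊕0⊕0 = 0
s8 (pos 8,9,10,11,12,13,14,15,24,25,26,27,28,29,30,31): 0⊕0⊕0⊕1⊕1⊕0⊕0⊕0⊕0⊕1⊕0⊕0⊕0⊕1⊕0⊕0 = 0
s16 (pos 16,17,18,19,20,21,22,23,24,25,26,27,28,29,30,31): 0⊕1⊕1⊕0⊕0⊕1⊕1⊕0⊕0⊕1⊕0⊕0⊕0⊕1⊕0⊕0 = 0
Syndrome s16…s1 = 00000 → no error.
Read data bits from positions 3,5,6,7,9,10,11,12,13,14,15,17,18,19,20,21,22,23,24,25,26,27,28,29,30,31: 11000011000110011001000100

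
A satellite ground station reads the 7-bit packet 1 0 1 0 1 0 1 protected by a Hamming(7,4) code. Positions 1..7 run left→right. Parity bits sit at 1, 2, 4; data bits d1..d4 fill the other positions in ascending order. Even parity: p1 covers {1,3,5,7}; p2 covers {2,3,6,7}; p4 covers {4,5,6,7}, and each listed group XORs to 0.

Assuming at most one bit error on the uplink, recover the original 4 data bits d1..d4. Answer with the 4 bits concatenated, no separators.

1101

s1 (pos 1,3,5,7): 1⊕1⊕1⊕1 = 0
s2 (pos 2,3,6,7): 0⊕1⊕0⊕1 = 0
s4 (pos 4,5,6,7): 0⊕1⊕0⊕1 = 0
Syndrome s4…s1 = 000 → no error.
Read data bits from positions 3,5,6,7: 1101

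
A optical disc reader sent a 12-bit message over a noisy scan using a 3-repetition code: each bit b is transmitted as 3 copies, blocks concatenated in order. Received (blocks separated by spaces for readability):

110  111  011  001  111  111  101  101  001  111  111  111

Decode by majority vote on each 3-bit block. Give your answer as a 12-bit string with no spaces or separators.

Block 1 (110): 2 ones → 1
Block 2 (111): 3 ones → 1
Block 3 (011): 2 ones → 1
Block 4 (001): 1 one → 0
Block 5 (111): 3 ones → 1
Block 6 (111): 3 ones → 1
Block 7 (101): 2 ones → 1
Block 8 (101): 2 ones → 1
Block 9 (001): 1 one → 0
Block 10 (111): 3 ones → 1
Block 11 (111): 3 ones → 1
Block 12 (111): 3 ones → 1

111011110111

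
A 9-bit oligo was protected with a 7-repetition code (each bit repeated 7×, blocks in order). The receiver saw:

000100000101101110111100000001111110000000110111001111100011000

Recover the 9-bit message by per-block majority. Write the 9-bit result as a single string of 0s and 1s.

001010110

Block 1 (0001000): 1 one → 0
Block 2 (0010110): 3 ones → 0
Block 3 (1110111): 6 ones → 1
Block 4 (1000000): 1 one → 0
Block 5 (0111111): 6 ones → 1
Block 6 (0000000): 0 ones → 0
Block 7 (1101110): 5 ones → 1
Block 8 (0111110): 5 ones → 1
Block 9 (0011000): 2 ones → 0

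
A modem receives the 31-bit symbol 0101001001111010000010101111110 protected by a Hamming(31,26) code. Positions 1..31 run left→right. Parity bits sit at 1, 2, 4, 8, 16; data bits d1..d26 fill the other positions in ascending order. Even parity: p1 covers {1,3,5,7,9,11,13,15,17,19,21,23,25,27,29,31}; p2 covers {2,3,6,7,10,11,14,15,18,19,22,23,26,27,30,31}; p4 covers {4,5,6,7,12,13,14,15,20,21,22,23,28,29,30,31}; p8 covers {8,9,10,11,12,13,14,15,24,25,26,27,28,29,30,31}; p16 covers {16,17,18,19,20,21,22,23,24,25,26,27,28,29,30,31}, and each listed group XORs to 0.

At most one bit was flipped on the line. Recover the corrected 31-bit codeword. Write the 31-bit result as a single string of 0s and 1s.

s1 (pos 1,3,5,7,9,11,13,15,17,19,21,23,25,27,29,31): 0⊕0⊕0⊕1⊕0⊕1⊕1⊕1⊕0⊕0⊕1⊕1⊕1⊕1⊕1⊕0 = 1
s2 (pos 2,3,6,7,10,11,14,15,18,19,22,23,26,27,30,31): 1⊕0⊕0⊕1⊕1⊕1⊕0⊕1⊕0⊕0⊕0⊕1⊕1⊕1⊕1⊕0 = 1
s4 (pos 4,5,6,7,12,13,14,15,20,21,22,23,28,29,30,31): 1⊕0⊕0⊕1⊕1⊕1⊕0⊕1⊕0⊕1⊕0⊕1⊕1⊕1⊕1⊕0 = 0
s8 (pos 8,9,10,11,12,13,14,15,24,25,26,27,28,29,30,31): 0⊕0⊕1⊕1⊕1⊕1⊕0⊕1⊕0⊕1⊕1⊕1⊕1⊕1⊕1⊕0 = 1
s16 (pos 16,17,18,19,20,21,22,23,24,25,26,27,28,29,30,31): 0⊕0⊕0⊕0⊕0⊕1⊕0⊕1⊕0⊕1⊕1⊕1⊕1⊕1⊕1⊕0 = 0
Syndrome s16…s1 = 01011 → error at position 11.
Flip position 11: 0101001001111010000010101111110 → 0101001001011010000010101111110

0101001001011010000010101111110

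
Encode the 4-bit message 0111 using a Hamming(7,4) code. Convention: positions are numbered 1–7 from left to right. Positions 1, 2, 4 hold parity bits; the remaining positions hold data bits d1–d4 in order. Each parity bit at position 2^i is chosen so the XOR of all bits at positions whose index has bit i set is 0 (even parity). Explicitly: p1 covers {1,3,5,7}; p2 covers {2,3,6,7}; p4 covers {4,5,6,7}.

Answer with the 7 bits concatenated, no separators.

Place data at non-parity positions: p1 p2 0 p4 1 1 1
p1 (pos 1,3,5,7): XOR of data positions = 0⊕1⊕1 = 0
p2 (pos 2,3,6,7): XOR of data positions = 0⊕1⊕1 = 0
p4 (pos 4,5,6,7): XOR of data positions = 1⊕1⊕1 = 1
Codeword: 0001111

0001111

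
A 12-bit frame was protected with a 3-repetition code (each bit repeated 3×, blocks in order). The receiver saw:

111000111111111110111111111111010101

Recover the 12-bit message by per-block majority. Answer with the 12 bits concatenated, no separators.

Block 1 (111): 3 ones → 1
Block 2 (000): 0 ones → 0
Block 3 (111): 3 ones → 1
Block 4 (111): 3 ones → 1
Block 5 (111): 3 ones → 1
Block 6 (110): 2 ones → 1
Block 7 (111): 3 ones → 1
Block 8 (111): 3 ones → 1
Block 9 (111): 3 ones → 1
Block 10 (111): 3 ones → 1
Block 11 (010): 1 one → 0
Block 12 (101): 2 ones → 1

101111111101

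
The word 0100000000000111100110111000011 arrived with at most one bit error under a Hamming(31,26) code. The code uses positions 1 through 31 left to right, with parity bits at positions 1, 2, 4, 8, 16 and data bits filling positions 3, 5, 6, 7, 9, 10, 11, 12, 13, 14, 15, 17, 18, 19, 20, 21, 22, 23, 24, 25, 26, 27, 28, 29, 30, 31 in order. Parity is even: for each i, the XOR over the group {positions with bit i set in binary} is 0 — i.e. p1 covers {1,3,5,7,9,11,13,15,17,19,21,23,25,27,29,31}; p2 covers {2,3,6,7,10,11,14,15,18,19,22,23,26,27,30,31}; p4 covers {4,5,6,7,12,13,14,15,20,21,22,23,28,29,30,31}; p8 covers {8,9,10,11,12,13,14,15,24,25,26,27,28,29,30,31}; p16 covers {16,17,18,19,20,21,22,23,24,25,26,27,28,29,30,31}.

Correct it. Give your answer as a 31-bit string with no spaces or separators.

0100000000000111100010111000011

s1 (pos 1,3,5,7,9,11,13,15,17,19,21,23,25,27,29,31): 0⊕0⊕0⊕0⊕0⊕0⊕0⊕1⊕1⊕0⊕1⊕1⊕1⊕0⊕0⊕1 = 0
s2 (pos 2,3,6,7,10,11,14,15,18,19,22,23,26,27,30,31): 1⊕0⊕0⊕0⊕0⊕0⊕1⊕1⊕0⊕0⊕0⊕1⊕0⊕0⊕1⊕1 = 0
s4 (pos 4,5,6,7,12,13,14,15,20,21,22,23,28,29,30,31): 0⊕0⊕0⊕0⊕0⊕0⊕1⊕1⊕1⊕1⊕0⊕1⊕0⊕0⊕1⊕1 = 1
s8 (pos 8,9,10,11,12,13,14,15,24,25,26,27,28,29,30,31): 0⊕0⊕0⊕0⊕0⊕0⊕1⊕1⊕1⊕1⊕0⊕0⊕0⊕0⊕1⊕1 = 0
s16 (pos 16,17,18,19,20,21,22,23,24,25,26,27,28,29,30,31): 1⊕1⊕0⊕0⊕1⊕1⊕0⊕1⊕1⊕1⊕0⊕0⊕0⊕0⊕1⊕1 = 1
Syndrome s16…s1 = 10100 → error at position 20.
Flip position 20: 0100000000000111100110111000011 → 0100000000000111100010111000011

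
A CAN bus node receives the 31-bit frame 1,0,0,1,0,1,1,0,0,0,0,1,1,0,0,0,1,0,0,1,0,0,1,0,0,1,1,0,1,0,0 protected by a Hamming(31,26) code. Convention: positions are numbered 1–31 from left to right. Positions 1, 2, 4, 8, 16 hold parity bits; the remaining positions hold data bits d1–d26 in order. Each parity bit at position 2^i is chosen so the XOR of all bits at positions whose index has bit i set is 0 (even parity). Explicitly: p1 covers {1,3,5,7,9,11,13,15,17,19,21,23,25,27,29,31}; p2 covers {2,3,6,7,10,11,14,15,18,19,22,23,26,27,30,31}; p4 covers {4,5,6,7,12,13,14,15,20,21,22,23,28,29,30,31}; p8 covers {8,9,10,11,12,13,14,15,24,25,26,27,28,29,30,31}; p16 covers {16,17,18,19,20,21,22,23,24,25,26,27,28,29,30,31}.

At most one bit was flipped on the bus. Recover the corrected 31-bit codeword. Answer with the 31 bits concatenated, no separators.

s1 (pos 1,3,5,7,9,11,13,15,17,19,21,23,25,27,29,31): 1⊕0⊕0⊕1⊕0⊕0⊕1⊕0⊕1⊕0⊕0⊕1⊕0⊕1⊕1⊕0 = 1
s2 (pos 2,3,6,7,10,11,14,15,18,19,22,23,26,27,30,31): 0⊕0⊕1⊕1⊕0⊕0⊕0⊕0⊕0⊕0⊕0⊕1⊕1⊕1⊕0⊕0 = 1
s4 (pos 4,5,6,7,12,13,14,15,20,21,22,23,28,29,30,31): 1⊕0⊕1⊕1⊕1⊕1⊕0⊕0⊕1⊕0⊕0⊕1⊕0⊕1⊕0⊕0 = 0
s8 (pos 8,9,10,11,12,13,14,15,24,25,26,27,28,29,30,31): 0⊕0⊕0⊕0⊕1⊕1⊕0⊕0⊕0⊕0⊕1⊕1⊕0⊕1⊕0⊕0 = 1
s16 (pos 16,17,18,19,20,21,22,23,24,25,26,27,28,29,30,31): 0⊕1⊕0⊕0⊕1⊕0⊕0⊕1⊕0⊕0⊕1⊕1⊕0⊕1⊕0⊕0 = 0
Syndrome s16…s1 = 01011 → error at position 11.
Flip position 11: 1001011000011000100100100110100 → 1001011000111000100100100110100

1001011000111000100100100110100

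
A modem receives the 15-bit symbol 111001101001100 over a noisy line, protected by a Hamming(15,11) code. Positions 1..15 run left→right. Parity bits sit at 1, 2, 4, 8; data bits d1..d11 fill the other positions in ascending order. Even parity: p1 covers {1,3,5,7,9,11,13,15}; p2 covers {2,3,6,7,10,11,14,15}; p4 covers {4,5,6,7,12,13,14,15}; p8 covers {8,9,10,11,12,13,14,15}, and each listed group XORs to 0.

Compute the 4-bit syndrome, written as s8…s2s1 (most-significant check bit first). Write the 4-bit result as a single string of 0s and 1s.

s1 (pos 1,3,5,7,9,11,13,15): 1⊕1⊕0⊕1⊕1⊕0⊕1⊕0 = 1
s2 (pos 2,3,6,7,10,11,14,15): 1⊕1⊕1⊕1⊕0⊕0⊕0⊕0 = 0
s4 (pos 4,5,6,7,12,13,14,15): 0⊕0⊕1⊕1⊕1⊕1⊕0⊕0 = 0
s8 (pos 8,9,10,11,12,13,14,15): 0⊕1⊕0⊕0⊕1⊕1⊕0⊕0 = 1
Syndrome s8…s1 = 1001 → error at position 9.

1001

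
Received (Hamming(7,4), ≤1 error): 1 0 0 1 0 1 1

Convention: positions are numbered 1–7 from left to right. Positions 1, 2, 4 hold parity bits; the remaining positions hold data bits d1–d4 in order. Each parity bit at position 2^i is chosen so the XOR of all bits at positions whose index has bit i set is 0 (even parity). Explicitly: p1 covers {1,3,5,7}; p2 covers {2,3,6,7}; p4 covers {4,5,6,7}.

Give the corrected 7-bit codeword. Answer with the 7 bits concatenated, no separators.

1000011

s1 (pos 1,3,5,7): 1⊕0⊕0⊕1 = 0
s2 (pos 2,3,6,7): 0⊕0⊕1⊕1 = 0
s4 (pos 4,5,6,7): 1⊕0⊕1⊕1 = 1
Syndrome s4…s1 = 100 → error at position 4.
Flip position 4: 1001011 → 1000011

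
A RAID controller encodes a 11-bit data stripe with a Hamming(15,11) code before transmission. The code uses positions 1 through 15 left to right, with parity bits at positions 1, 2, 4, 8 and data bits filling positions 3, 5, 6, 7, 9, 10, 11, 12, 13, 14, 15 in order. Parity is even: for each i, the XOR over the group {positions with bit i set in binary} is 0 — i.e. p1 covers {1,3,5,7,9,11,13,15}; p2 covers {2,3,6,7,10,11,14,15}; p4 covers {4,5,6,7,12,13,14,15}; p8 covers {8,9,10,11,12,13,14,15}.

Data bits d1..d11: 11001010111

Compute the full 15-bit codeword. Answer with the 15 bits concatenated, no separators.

Place data at non-parity positions: p1 p2 1 p4 1 0 0 p8 1 0 1 0 1 1 1
p1 (pos 1,3,5,7,9,11,13,15): XOR of data positions = 1⊕1⊕0⊕1⊕1⊕1⊕1 = 0
p2 (pos 2,3,6,7,10,11,14,15): XOR of data positions = 1⊕0⊕0⊕0⊕1⊕1⊕1 = 0
p4 (pos 4,5,6,7,12,13,14,15): XOR of data positions = 1⊕0⊕0⊕0⊕1⊕1⊕1 = 0
p8 (pos 8,9,10,11,12,13,14,15): XOR of data positions = 1⊕0⊕1⊕0⊕1⊕1⊕1 = 1
Codeword: 001010011010111

001010011010111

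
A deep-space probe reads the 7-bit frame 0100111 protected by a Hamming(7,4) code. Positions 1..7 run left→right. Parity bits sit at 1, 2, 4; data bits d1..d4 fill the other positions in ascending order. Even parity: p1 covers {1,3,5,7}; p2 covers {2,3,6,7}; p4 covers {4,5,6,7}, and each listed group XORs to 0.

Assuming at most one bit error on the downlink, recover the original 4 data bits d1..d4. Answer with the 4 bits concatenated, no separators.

s1 (pos 1,3,5,7): 0⊕0⊕1⊕1 = 0
s2 (pos 2,3,6,7): 1⊕0⊕1⊕1 = 1
s4 (pos 4,5,6,7): 0⊕1⊕1⊕1 = 1
Syndrome s4…s1 = 110 → error at position 6.
Flip position 6: 0100111 → 0100101
Read data bits from positions 3,5,6,7: 0101

0101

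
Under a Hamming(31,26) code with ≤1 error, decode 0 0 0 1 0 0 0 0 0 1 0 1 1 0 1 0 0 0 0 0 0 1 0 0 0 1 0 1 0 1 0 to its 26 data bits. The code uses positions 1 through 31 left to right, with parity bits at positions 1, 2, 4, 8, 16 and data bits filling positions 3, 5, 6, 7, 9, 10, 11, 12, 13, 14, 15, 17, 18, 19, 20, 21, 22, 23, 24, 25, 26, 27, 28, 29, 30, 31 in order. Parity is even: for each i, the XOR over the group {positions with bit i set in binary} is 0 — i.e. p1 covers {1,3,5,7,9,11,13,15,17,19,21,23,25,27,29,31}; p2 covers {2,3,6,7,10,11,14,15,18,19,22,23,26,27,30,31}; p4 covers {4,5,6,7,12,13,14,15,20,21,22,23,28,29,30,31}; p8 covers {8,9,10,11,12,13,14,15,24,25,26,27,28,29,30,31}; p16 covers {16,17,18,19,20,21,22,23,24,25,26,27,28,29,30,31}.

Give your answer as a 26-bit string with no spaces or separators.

s1 (pos 1,3,5,7,9,11,13,15,17,19,21,23,25,27,29,31): 0⊕0⊕0⊕0⊕0⊕0⊕1⊕1⊕0⊕0⊕0⊕0⊕0⊕0⊕0⊕0 = 0
s2 (pos 2,3,6,7,10,11,14,15,18,19,22,23,26,27,30,31): 0⊕0⊕0⊕0⊕1⊕0⊕0⊕1⊕0⊕0⊕1⊕0⊕1⊕0⊕1⊕0 = 1
s4 (pos 4,5,6,7,12,13,14,15,20,21,22,23,28,29,30,31): 1⊕0⊕0⊕0⊕1⊕1⊕0⊕1⊕0⊕0⊕1⊕0⊕1⊕0⊕1⊕0 = 1
s8 (pos 8,9,10,11,12,13,14,15,24,25,26,27,28,29,30,31): 0⊕0⊕1⊕0⊕1⊕1⊕0⊕1⊕0⊕0⊕1⊕0⊕1⊕0⊕1⊕0 = 1
s16 (pos 16,17,18,19,20,21,22,23,24,25,26,27,28,29,30,31): 0⊕0⊕0⊕0⊕0⊕0⊕1⊕0⊕0⊕0⊕1⊕0⊕1⊕0⊕1⊕0 = 0
Syndrome s16…s1 = 01110 → error at position 14.
Flip position 14: 0001000001011010000001000101010 → 0001000001011110000001000101010
Read data bits from positions 3,5,6,7,9,10,11,12,13,14,15,17,18,19,20,21,22,23,24,25,26,27,28,29,30,31: 00000101111000001000101010

00000101111000001000101010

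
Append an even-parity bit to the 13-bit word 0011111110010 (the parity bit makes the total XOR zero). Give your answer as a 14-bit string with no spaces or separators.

XOR of the 13 data bits: 0⊕0⊕1⊕1⊕1⊕1⊕1⊕1⊕1⊕0⊕0⊕1⊕0 = 0
Parity bit = 0 (so all 14 bits XOR to 0).

00111111100100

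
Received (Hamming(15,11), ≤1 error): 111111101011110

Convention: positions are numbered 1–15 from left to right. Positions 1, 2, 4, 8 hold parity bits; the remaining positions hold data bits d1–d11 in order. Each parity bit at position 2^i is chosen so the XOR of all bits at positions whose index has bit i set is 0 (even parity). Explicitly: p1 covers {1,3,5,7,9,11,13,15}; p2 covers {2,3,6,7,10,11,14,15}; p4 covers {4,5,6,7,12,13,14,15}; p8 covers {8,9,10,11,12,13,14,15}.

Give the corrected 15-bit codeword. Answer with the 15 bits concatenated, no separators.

111111101011010

s1 (pos 1,3,5,7,9,11,13,15): 1⊕1⊕1⊕1⊕1⊕1⊕1⊕0 = 1
s2 (pos 2,3,6,7,10,11,14,15): 1⊕1⊕1⊕1⊕0⊕1⊕1⊕0 = 0
s4 (pos 4,5,6,7,12,13,14,15): 1⊕1⊕1⊕1⊕1⊕1⊕1⊕0 = 1
s8 (pos 8,9,10,11,12,13,14,15): 0⊕1⊕0⊕1⊕1⊕1⊕1⊕0 = 1
Syndrome s8…s1 = 1101 → error at position 13.
Flip position 13: 111111101011110 → 111111101011010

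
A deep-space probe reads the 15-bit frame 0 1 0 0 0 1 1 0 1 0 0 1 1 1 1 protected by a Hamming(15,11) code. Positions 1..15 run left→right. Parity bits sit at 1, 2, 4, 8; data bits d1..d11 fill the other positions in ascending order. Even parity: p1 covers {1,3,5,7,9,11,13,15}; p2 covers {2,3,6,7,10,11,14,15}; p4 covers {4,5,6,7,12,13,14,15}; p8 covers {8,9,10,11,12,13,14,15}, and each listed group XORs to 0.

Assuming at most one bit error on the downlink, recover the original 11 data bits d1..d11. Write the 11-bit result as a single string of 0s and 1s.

s1 (pos 1,3,5,7,9,11,13,15): 0⊕0⊕0⊕1⊕1⊕0⊕1⊕1 = 0
s2 (pos 2,3,6,7,10,11,14,15): 1⊕0⊕1⊕1⊕0⊕0⊕1⊕1 = 1
s4 (pos 4,5,6,7,12,13,14,15): 0⊕0⊕1⊕1⊕1⊕1⊕1⊕1 = 0
s8 (pos 8,9,10,11,12,13,14,15): 0⊕1⊕0⊕0⊕1⊕1⊕1⊕1 = 1
Syndrome s8…s1 = 1010 → error at position 10.
Flip position 10: 010001101001111 → 010001101101111
Read data bits from positions 3,5,6,7,9,10,11,12,13,14,15: 00111101111

00111101111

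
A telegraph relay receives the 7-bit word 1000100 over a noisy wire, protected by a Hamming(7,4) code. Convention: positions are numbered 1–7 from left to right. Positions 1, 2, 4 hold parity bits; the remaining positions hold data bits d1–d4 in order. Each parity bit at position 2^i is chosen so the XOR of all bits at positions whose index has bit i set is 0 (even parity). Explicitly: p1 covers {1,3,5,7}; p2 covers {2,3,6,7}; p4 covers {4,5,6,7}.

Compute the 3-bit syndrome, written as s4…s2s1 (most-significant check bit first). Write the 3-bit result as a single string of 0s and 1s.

s1 (pos 1,3,5,7): 1⊕0⊕1⊕0 = 0
s2 (pos 2,3,6,7): 0⊕0⊕0⊕0 = 0
s4 (pos 4,5,6,7): 0⊕1⊕0⊕0 = 1
Syndrome s4…s1 = 100 → error at position 4.

100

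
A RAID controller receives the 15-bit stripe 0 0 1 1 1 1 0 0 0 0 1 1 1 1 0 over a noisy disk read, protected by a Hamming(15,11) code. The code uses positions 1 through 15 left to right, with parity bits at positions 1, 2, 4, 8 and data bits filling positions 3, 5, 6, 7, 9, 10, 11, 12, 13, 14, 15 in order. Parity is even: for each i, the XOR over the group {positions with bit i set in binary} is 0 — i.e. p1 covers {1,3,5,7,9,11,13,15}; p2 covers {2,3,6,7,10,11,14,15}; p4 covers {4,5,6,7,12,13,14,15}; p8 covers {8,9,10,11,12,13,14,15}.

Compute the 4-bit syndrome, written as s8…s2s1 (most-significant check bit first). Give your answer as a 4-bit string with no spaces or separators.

0000

s1 (pos 1,3,5,7,9,11,13,15): 0⊕1⊕1⊕0⊕0⊕1⊕1⊕0 = 0
s2 (pos 2,3,6,7,10,11,14,15): 0⊕1⊕1⊕0⊕0⊕1⊕1⊕0 = 0
s4 (pos 4,5,6,7,12,13,14,15): 1⊕1⊕1⊕0⊕1⊕1⊕1⊕0 = 0
s8 (pos 8,9,10,11,12,13,14,15): 0⊕0⊕0⊕1⊕1⊕1⊕1⊕0 = 0
Syndrome s8…s1 = 0000 → no error.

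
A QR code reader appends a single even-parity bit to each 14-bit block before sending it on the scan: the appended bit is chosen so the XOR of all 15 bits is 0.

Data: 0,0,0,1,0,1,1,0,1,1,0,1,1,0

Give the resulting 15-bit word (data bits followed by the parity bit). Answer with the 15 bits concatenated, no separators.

000101101101101

XOR of the 14 data bits: 0⊕0⊕0⊕1⊕0⊕1⊕1⊕0⊕1⊕1⊕0⊕1⊕1⊕0 = 1
Parity bit = 1 (so all 15 bits XOR to 0).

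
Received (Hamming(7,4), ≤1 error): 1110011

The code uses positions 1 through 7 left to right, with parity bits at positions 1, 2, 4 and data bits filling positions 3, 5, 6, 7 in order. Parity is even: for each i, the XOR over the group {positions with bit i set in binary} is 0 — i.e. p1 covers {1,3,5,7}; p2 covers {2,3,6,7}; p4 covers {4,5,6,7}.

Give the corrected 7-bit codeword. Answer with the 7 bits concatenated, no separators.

s1 (pos 1,3,5,7): 1⊕1⊕0⊕1 = 1
s2 (pos 2,3,6,7): 1⊕1⊕1⊕1 = 0
s4 (pos 4,5,6,7): 0⊕0⊕1⊕1 = 0
Syndrome s4…s1 = 001 → error at position 1.
Flip position 1: 1110011 → 0110011

0110011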